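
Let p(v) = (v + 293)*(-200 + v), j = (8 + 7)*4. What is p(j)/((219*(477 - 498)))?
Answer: 7060/657 ≈ 10.746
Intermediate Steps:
j = 60 (j = 15*4 = 60)
p(v) = (-200 + v)*(293 + v) (p(v) = (293 + v)*(-200 + v) = (-200 + v)*(293 + v))
p(j)/((219*(477 - 498))) = (-58600 + 60**2 + 93*60)/((219*(477 - 498))) = (-58600 + 3600 + 5580)/((219*(-21))) = -49420/(-4599) = -49420*(-1/4599) = 7060/657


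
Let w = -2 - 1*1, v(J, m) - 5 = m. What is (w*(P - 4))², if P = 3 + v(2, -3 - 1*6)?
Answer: 225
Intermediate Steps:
v(J, m) = 5 + m
w = -3 (w = -2 - 1 = -3)
P = -1 (P = 3 + (5 + (-3 - 1*6)) = 3 + (5 + (-3 - 6)) = 3 + (5 - 9) = 3 - 4 = -1)
(w*(P - 4))² = (-3*(-1 - 4))² = (-3*(-5))² = 15² = 225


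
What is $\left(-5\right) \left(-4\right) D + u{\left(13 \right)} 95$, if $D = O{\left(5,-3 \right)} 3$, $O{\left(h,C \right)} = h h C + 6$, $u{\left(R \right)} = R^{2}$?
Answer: $11915$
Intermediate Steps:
$O{\left(h,C \right)} = 6 + C h^{2}$ ($O{\left(h,C \right)} = h^{2} C + 6 = C h^{2} + 6 = 6 + C h^{2}$)
$D = -207$ ($D = \left(6 - 3 \cdot 5^{2}\right) 3 = \left(6 - 75\right) 3 = \left(-69\right) 3 = -207$)
$\left(-5\right) \left(-4\right) D + u{\left(13 \right)} 95 = \left(-5\right) \left(-4\right) \left(-207\right) + 13^{2} \cdot 95 = 20 \left(-207\right) + 169 \cdot 95 = -4140 + 16055 = 11915$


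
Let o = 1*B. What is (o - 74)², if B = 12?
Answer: 3844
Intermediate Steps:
o = 12 (o = 1*12 = 12)
(o - 74)² = (12 - 74)² = (-62)² = 3844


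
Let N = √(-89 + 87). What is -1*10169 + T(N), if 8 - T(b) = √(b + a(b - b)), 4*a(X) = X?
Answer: -10161 - 2^(¼)*√I ≈ -10162.0 - 0.8409*I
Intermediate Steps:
a(X) = X/4
N = I*√2 (N = √(-2) = I*√2 ≈ 1.4142*I)
T(b) = 8 - √b (T(b) = 8 - √(b + (b - b)/4) = 8 - √(b + (¼)*0) = 8 - √(b + 0) = 8 - √b)
-1*10169 + T(N) = -1*10169 + (8 - √(I*√2)) = -10169 + (8 - 2^(¼)*√I) = -10161 - 2^(¼)*√I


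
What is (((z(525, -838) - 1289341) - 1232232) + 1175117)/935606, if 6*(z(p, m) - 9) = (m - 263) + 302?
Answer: -8079481/5613636 ≈ -1.4393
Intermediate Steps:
z(p, m) = 31/2 + m/6 (z(p, m) = 9 + ((m - 263) + 302)/6 = 9 + ((-263 + m) + 302)/6 = 9 + (39 + m)/6 = 9 + (13/2 + m/6) = 31/2 + m/6)
(((z(525, -838) - 1289341) - 1232232) + 1175117)/935606 = ((((31/2 + (⅙)*(-838)) - 1289341) - 1232232) + 1175117)/935606 = ((((31/2 - 419/3) - 1289341) - 1232232) + 1175117)*(1/935606) = (((-745/6 - 1289341) - 1232232) + 1175117)*(1/935606) = ((-7736791/6 - 1232232) + 1175117)*(1/935606) = (-15130183/6 + 1175117)*(1/935606) = -8079481/6*1/935606 = -8079481/5613636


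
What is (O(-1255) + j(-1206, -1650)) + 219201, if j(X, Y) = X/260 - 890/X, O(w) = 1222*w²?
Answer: 150892891175131/78390 ≈ 1.9249e+9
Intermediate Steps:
j(X, Y) = -890/X + X/260 (j(X, Y) = X*(1/260) - 890/X = X/260 - 890/X = -890/X + X/260)
(O(-1255) + j(-1206, -1650)) + 219201 = (1222*(-1255)² + (-890/(-1206) + (1/260)*(-1206))) + 219201 = (1222*1575025 + (-890*(-1/1206) - 603/130)) + 219201 = (1924680550 + (445/603 - 603/130)) + 219201 = (1924680550 - 305759/78390) + 219201 = 150875708008741/78390 + 219201 = 150892891175131/78390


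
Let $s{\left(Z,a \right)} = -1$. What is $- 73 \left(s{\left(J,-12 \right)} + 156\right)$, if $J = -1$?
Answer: $-11315$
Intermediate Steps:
$- 73 \left(s{\left(J,-12 \right)} + 156\right) = - 73 \left(-1 + 156\right) = \left(-73\right) 155 = -11315$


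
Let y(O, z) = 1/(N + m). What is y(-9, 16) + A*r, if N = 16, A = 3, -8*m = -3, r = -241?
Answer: -94705/131 ≈ -722.94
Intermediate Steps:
m = 3/8 (m = -1/8*(-3) = 3/8 ≈ 0.37500)
y(O, z) = 8/131 (y(O, z) = 1/(16 + 3/8) = 1/(131/8) = 8/131)
y(-9, 16) + A*r = 8/131 + 3*(-241) = 8/131 - 723 = -94705/131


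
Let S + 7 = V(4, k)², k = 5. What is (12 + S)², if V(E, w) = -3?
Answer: 196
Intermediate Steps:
S = 2 (S = -7 + (-3)² = -7 + 9 = 2)
(12 + S)² = (12 + 2)² = 14² = 196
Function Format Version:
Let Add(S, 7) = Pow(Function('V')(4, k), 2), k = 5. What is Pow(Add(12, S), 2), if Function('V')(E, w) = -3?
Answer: 196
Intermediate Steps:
S = 2 (S = Add(-7, Pow(-3, 2)) = Add(-7, 9) = 2)
Pow(Add(12, S), 2) = Pow(Add(12, 2), 2) = Pow(14, 2) = 196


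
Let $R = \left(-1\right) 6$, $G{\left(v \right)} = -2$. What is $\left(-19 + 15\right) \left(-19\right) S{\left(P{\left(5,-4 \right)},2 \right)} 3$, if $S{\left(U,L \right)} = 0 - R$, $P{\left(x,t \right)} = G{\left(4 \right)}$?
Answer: $1368$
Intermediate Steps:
$P{\left(x,t \right)} = -2$
$R = -6$
$S{\left(U,L \right)} = 6$ ($S{\left(U,L \right)} = 0 - -6 = 0 + 6 = 6$)
$\left(-19 + 15\right) \left(-19\right) S{\left(P{\left(5,-4 \right)},2 \right)} 3 = \left(-19 + 15\right) \left(-19\right) 6 \cdot 3 = \left(-4\right) \left(-19\right) 18 = 76 \cdot 18 = 1368$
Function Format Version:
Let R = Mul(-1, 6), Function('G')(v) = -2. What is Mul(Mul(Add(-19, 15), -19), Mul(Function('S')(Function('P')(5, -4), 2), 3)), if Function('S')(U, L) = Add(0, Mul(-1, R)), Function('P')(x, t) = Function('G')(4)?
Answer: 1368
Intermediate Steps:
Function('P')(x, t) = -2
R = -6
Function('S')(U, L) = 6 (Function('S')(U, L) = Add(0, Mul(-1, -6)) = Add(0, 6) = 6)
Mul(Mul(Add(-19, 15), -19), Mul(Function('S')(Function('P')(5, -4), 2), 3)) = Mul(Mul(Add(-19, 15), -19), Mul(6, 3)) = Mul(Mul(-4, -19), 18) = Mul(76, 18) = 1368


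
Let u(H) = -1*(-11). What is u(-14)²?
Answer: 121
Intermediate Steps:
u(H) = 11
u(-14)² = 11² = 121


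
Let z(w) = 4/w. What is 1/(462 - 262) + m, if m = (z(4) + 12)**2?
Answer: 33801/200 ≈ 169.00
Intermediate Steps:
m = 169 (m = (4/4 + 12)**2 = (4*(1/4) + 12)**2 = (1 + 12)**2 = 13**2 = 169)
1/(462 - 262) + m = 1/(462 - 262) + 169 = 1/200 + 169 = 33801/200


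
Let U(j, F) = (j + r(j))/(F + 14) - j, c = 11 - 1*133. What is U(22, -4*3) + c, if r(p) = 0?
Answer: -133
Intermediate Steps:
c = -122 (c = 11 - 133 = -122)
U(j, F) = -j + j/(14 + F) (U(j, F) = (j + 0)/(F + 14) - j = j/(14 + F) - j = -j + j/(14 + F))
U(22, -4*3) + c = 22*(-13 - (-4)*3)/(14 - 4*3) - 122 = 22*(-13 - 1*(-12))/(14 - 12) - 122 = 22*(-13 + 12)/2 - 122 = 22*(1/2)*(-1) - 122 = -11 - 122 = -133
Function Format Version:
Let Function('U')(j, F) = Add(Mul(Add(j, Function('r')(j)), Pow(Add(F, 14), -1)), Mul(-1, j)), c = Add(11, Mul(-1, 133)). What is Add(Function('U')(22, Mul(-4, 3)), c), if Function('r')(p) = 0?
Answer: -133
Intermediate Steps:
c = -122 (c = Add(11, -133) = -122)
Function('U')(j, F) = Add(Mul(-1, j), Mul(j, Pow(Add(14, F), -1))) (Function('U')(j, F) = Add(Mul(Add(j, 0), Pow(Add(F, 14), -1)), Mul(-1, j)) = Add(Mul(j, Pow(Add(14, F), -1)), Mul(-1, j)) = Add(Mul(-1, j), Mul(j, Pow(Add(14, F), -1))))
Add(Function('U')(22, Mul(-4, 3)), c) = Add(Mul(22, Pow(Add(14, Mul(-4, 3)), -1), Add(-13, Mul(-1, Mul(-4, 3)))), -122) = Add(Mul(22, Pow(Add(14, -12), -1), Add(-13, Mul(-1, -12))), -122) = Add(Mul(22, Pow(2, -1), Add(-13, 12)), -122) = Add(Mul(22, Rational(1, 2), -1), -122) = Add(-11, -122) = -133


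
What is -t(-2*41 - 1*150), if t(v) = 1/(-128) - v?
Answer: -29695/128 ≈ -231.99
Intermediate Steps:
t(v) = -1/128 - v
-t(-2*41 - 1*150) = -(-1/128 - (-2*41 - 1*150)) = -(-1/128 - (-82 - 150)) = -(-1/128 - 1*(-232)) = -(-1/128 + 232) = -1*29695/128 = -29695/128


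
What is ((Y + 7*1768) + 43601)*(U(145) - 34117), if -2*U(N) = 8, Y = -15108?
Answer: -1394491149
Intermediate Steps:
U(N) = -4 (U(N) = -½*8 = -4)
((Y + 7*1768) + 43601)*(U(145) - 34117) = ((-15108 + 7*1768) + 43601)*(-4 - 34117) = ((-15108 + 12376) + 43601)*(-34121) = (-2732 + 43601)*(-34121) = 40869*(-34121) = -1394491149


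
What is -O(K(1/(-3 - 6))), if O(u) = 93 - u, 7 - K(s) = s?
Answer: -773/9 ≈ -85.889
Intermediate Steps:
K(s) = 7 - s
-O(K(1/(-3 - 6))) = -(93 - (7 - 1/(-3 - 6))) = -(93 - (7 - 1/(-9))) = -(93 - (7 - 1*(-⅑))) = -(93 - (7 + ⅑)) = -(93 - 1*64/9) = -(93 - 64/9) = -1*773/9 = -773/9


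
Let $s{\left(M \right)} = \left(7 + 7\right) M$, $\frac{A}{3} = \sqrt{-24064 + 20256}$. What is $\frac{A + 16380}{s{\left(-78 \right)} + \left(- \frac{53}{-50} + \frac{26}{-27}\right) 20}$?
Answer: $- \frac{1105650}{73579} - \frac{810 i \sqrt{238}}{73579} \approx -15.027 - 0.16983 i$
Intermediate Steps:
$A = 12 i \sqrt{238}$ ($A = 3 \sqrt{-24064 + 20256} = 3 \sqrt{-3808} = 3 \cdot 4 i \sqrt{238} = 12 i \sqrt{238} \approx 185.13 i$)
$s{\left(M \right)} = 14 M$
$\frac{A + 16380}{s{\left(-78 \right)} + \left(- \frac{53}{-50} + \frac{26}{-27}\right) 20} = \frac{12 i \sqrt{238} + 16380}{14 \left(-78\right) + \left(- \frac{53}{-50} + \frac{26}{-27}\right) 20} = \frac{16380 + 12 i \sqrt{238}}{-1092 + \left(\left(-53\right) \left(- \frac{1}{50}\right) + 26 \left(- \frac{1}{27}\right)\right) 20} = \frac{16380 + 12 i \sqrt{238}}{-1092 + \left(\frac{53}{50} - \frac{26}{27}\right) 20} = \frac{16380 + 12 i \sqrt{238}}{-1092 + \frac{131}{1350} \cdot 20} = \frac{16380 + 12 i \sqrt{238}}{-1092 + \frac{262}{135}} = \frac{16380 + 12 i \sqrt{238}}{- \frac{147158}{135}} = \left(16380 + 12 i \sqrt{238}\right) \left(- \frac{135}{147158}\right) = - \frac{1105650}{73579} - \frac{810 i \sqrt{238}}{73579}$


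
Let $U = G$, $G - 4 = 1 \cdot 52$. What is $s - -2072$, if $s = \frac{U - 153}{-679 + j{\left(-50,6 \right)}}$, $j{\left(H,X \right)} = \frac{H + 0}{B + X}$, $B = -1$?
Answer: $\frac{1427705}{689} \approx 2072.1$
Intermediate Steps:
$G = 56$ ($G = 4 + 1 \cdot 52 = 4 + 52 = 56$)
$j{\left(H,X \right)} = \frac{H}{-1 + X}$ ($j{\left(H,X \right)} = \frac{H + 0}{-1 + X} = \frac{H}{-1 + X}$)
$U = 56$
$s = \frac{97}{689}$ ($s = \frac{56 - 153}{-679 - \frac{50}{-1 + 6}} = - \frac{97}{-679 - \frac{50}{5}} = - \frac{97}{-679 - 10} = - \frac{97}{-689} = \left(-97\right) \left(- \frac{1}{689}\right) = \frac{97}{689} \approx 0.14078$)
$s - -2072 = \frac{97}{689} - -2072 = \frac{97}{689} + 2072 = \frac{1427705}{689}$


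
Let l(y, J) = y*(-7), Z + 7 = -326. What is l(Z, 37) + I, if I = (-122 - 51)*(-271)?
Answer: 49214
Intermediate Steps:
Z = -333 (Z = -7 - 326 = -333)
l(y, J) = -7*y
I = 46883 (I = -173*(-271) = 46883)
l(Z, 37) + I = -7*(-333) + 46883 = 2331 + 46883 = 49214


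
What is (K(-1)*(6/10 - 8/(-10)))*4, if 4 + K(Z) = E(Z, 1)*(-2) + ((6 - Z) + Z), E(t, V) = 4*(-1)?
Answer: 56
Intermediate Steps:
E(t, V) = -4
K(Z) = 10 (K(Z) = -4 + (-4*(-2) + ((6 - Z) + Z)) = -4 + (8 + 6) = -4 + 14 = 10)
(K(-1)*(6/10 - 8/(-10)))*4 = (10*(6/10 - 8/(-10)))*4 = (10*(6*(1/10) - 8*(-1/10)))*4 = (10*(3/5 + 4/5))*4 = (10*(7/5))*4 = 14*4 = 56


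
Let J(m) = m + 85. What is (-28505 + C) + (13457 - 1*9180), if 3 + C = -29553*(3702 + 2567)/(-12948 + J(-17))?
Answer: -126827523/12880 ≈ -9846.9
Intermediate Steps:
J(m) = 85 + m
C = 185229117/12880 (C = -3 - 29553*(3702 + 2567)/(-12948 + (85 - 17)) = -3 - 29553*6269/(-12948 + 68) = -3 - 29553/((-12880*1/6269)) = -3 - 29553/(-12880/6269) = -3 - 29553*(-6269/12880) = -3 + 185267757/12880 = 185229117/12880 ≈ 14381.)
(-28505 + C) + (13457 - 1*9180) = (-28505 + 185229117/12880) + (13457 - 1*9180) = -181915283/12880 + (13457 - 9180) = -181915283/12880 + 4277 = -126827523/12880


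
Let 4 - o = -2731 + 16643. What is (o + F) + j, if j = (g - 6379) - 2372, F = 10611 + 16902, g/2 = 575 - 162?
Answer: 5680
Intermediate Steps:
o = -13908 (o = 4 - (-2731 + 16643) = 4 - 1*13912 = 4 - 13912 = -13908)
g = 826 (g = 2*(575 - 162) = 2*413 = 826)
F = 27513
j = -7925 (j = (826 - 6379) - 2372 = -5553 - 2372 = -7925)
(o + F) + j = (-13908 + 27513) - 7925 = 13605 - 7925 = 5680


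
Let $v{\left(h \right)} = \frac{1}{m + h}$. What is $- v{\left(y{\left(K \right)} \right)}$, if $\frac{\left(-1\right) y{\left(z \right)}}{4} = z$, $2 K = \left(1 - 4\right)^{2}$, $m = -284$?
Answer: $\frac{1}{302} \approx 0.0033113$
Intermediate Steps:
$K = \frac{9}{2}$ ($K = \frac{\left(1 - 4\right)^{2}}{2} = \frac{\left(-3\right)^{2}}{2} = \frac{1}{2} \cdot 9 = \frac{9}{2} \approx 4.5$)
$y{\left(z \right)} = - 4 z$
$v{\left(h \right)} = \frac{1}{-284 + h}$
$- v{\left(y{\left(K \right)} \right)} = - \frac{1}{-284 - 18} = - \frac{1}{-302} = \left(-1\right) \left(- \frac{1}{302}\right) = \frac{1}{302}$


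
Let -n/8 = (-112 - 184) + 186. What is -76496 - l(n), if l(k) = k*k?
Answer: -850896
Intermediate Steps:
n = 880 (n = -8*((-112 - 184) + 186) = -8*(-296 + 186) = -8*(-110) = 880)
l(k) = k²
-76496 - l(n) = -76496 - 1*880² = -76496 - 1*774400 = -76496 - 774400 = -850896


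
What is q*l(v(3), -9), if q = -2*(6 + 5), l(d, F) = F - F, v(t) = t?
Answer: 0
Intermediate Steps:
l(d, F) = 0
q = -22 (q = -2*11 = -22)
q*l(v(3), -9) = -22*0 = 0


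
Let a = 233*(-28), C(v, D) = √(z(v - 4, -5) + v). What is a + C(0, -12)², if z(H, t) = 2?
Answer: -6522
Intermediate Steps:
C(v, D) = √(2 + v)
a = -6524
a + C(0, -12)² = -6524 + (√(2 + 0))² = -6524 + (√2)² = -6524 + 2 = -6522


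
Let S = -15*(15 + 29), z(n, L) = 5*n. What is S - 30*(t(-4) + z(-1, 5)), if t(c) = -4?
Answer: -390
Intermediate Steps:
S = -660 (S = -15*44 = -660)
S - 30*(t(-4) + z(-1, 5)) = -660 - 30*(-4 + 5*(-1)) = -660 - 30*(-4 - 5) = -660 - 30*(-9) = -660 - 1*(-270) = -660 + 270 = -390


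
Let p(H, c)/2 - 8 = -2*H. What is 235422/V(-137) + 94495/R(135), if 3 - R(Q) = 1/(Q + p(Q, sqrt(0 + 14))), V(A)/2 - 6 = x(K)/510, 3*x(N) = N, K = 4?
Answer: 26102555/511 ≈ 51081.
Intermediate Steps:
p(H, c) = 16 - 4*H (p(H, c) = 16 + 2*(-2*H) = 16 - 4*H)
x(N) = N/3
V(A) = 9184/765 (V(A) = 12 + 2*(((1/3)*4)/510) = 12 + 2*((4/3)*(1/510)) = 12 + 2*(2/765) = 12 + 4/765 = 9184/765)
R(Q) = 3 - 1/(16 - 3*Q) (R(Q) = 3 - 1/(Q + (16 - 4*Q)) = 3 - 1/(16 - 3*Q))
235422/V(-137) + 94495/R(135) = 235422/(9184/765) + 94495/(((-47 + 9*135)/(-16 + 3*135))) = 235422*(765/9184) + 94495/(((-47 + 1215)/(-16 + 405))) = 2196315/112 + 94495/((1168/389)) = 2196315/112 + 94495/(((1/389)*1168)) = 2196315/112 + 94495/(1168/389) = 2196315/112 + 94495*(389/1168) = 2196315/112 + 36758555/1168 = 26102555/511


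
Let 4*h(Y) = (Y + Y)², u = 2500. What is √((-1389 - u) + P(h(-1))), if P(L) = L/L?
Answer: 36*I*√3 ≈ 62.354*I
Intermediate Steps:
h(Y) = Y² (h(Y) = (Y + Y)²/4 = (2*Y)²/4 = (4*Y²)/4 = Y²)
P(L) = 1
√((-1389 - u) + P(h(-1))) = √((-1389 - 1*2500) + 1) = √((-1389 - 2500) + 1) = √(-3889 + 1) = √(-3888) = 36*I*√3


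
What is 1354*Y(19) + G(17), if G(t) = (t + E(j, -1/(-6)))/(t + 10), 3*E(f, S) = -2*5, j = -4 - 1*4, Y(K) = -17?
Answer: -1864417/81 ≈ -23018.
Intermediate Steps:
j = -8 (j = -4 - 4 = -8)
E(f, S) = -10/3 (E(f, S) = (-2*5)/3 = (⅓)*(-10) = -10/3)
G(t) = (-10/3 + t)/(10 + t) (G(t) = (t - 10/3)/(t + 10) = (-10/3 + t)/(10 + t))
1354*Y(19) + G(17) = 1354*(-17) + (-10/3 + 17)/(10 + 17) = -23018 + (41/3)/27 = -23018 + (1/27)*(41/3) = -23018 + 41/81 = -1864417/81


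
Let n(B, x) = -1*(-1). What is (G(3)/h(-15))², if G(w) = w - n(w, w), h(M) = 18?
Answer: 1/81 ≈ 0.012346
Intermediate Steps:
n(B, x) = 1
G(w) = -1 + w (G(w) = w - 1*1 = w - 1 = -1 + w)
(G(3)/h(-15))² = ((-1 + 3)/18)² = (2*(1/18))² = (⅑)² = 1/81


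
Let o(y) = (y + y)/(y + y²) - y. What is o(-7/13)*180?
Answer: 11400/13 ≈ 876.92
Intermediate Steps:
o(y) = -y + 2*y/(y + y²) (o(y) = (2*y)/(y + y²) - y = 2*y/(y + y²) - y = -y + 2*y/(y + y²))
o(-7/13)*180 = ((2 - (-7)/13 - (-7/13)²)/(1 - 7/13))*180 = ((2 - (-7)/13 - (-7*1/13)²)/(1 - 7*1/13))*180 = ((2 - 1*(-7/13) - (-7/13)²)/(1 - 7/13))*180 = ((2 + 7/13 - 1*49/169)/(6/13))*180 = (13*(2 + 7/13 - 49/169)/6)*180 = ((13/6)*(380/169))*180 = (190/39)*180 = 11400/13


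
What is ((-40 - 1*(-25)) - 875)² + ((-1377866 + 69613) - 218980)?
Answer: -735133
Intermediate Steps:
((-40 - 1*(-25)) - 875)² + ((-1377866 + 69613) - 218980) = ((-40 + 25) - 875)² + (-1308253 - 218980) = (-15 - 875)² - 1527233 = (-890)² - 1527233 = 792100 - 1527233 = -735133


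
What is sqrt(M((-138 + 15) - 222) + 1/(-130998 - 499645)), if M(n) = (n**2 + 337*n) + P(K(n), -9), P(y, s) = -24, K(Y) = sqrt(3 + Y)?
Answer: sqrt(1088136183045821)/630643 ≈ 52.307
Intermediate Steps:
M(n) = -24 + n**2 + 337*n (M(n) = (n**2 + 337*n) - 24 = -24 + n**2 + 337*n)
sqrt(M((-138 + 15) - 222) + 1/(-130998 - 499645)) = sqrt((-24 + ((-138 + 15) - 222)**2 + 337*((-138 + 15) - 222)) + 1/(-130998 - 499645)) = sqrt((-24 + (-123 - 222)**2 + 337*(-123 - 222)) + 1/(-630643)) = sqrt((-24 + (-345)**2 + 337*(-345)) - 1/630643) = sqrt((-24 + 119025 - 116265) - 1/630643) = sqrt(2736 - 1/630643) = sqrt(1725439247/630643) = sqrt(1088136183045821)/630643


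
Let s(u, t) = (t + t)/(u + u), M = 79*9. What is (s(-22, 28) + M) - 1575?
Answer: -9518/11 ≈ -865.27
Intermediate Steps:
M = 711
s(u, t) = t/u (s(u, t) = (2*t)/((2*u)) = (2*t)*(1/(2*u)) = t/u)
(s(-22, 28) + M) - 1575 = (28/(-22) + 711) - 1575 = (28*(-1/22) + 711) - 1575 = (-14/11 + 711) - 1575 = 7807/11 - 1575 = -9518/11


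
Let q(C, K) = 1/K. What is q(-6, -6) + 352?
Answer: 2111/6 ≈ 351.83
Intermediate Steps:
q(-6, -6) + 352 = 1/(-6) + 352 = -1/6 + 352 = 2111/6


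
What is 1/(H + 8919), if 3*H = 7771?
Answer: 3/34528 ≈ 8.6886e-5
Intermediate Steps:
H = 7771/3 (H = (⅓)*7771 = 7771/3 ≈ 2590.3)
1/(H + 8919) = 1/(7771/3 + 8919) = 1/(34528/3) = 3/34528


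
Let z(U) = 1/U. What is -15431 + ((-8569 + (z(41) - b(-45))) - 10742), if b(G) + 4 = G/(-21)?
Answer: -9970414/287 ≈ -34740.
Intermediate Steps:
b(G) = -4 - G/21 (b(G) = -4 + G/(-21) = -4 + G*(-1/21) = -4 - G/21)
-15431 + ((-8569 + (z(41) - b(-45))) - 10742) = -15431 + ((-8569 + (1/41 - (-4 - 1/21*(-45)))) - 10742) = -15431 + ((-8569 + (1/41 - (-4 + 15/7))) - 10742) = -15431 + ((-8569 + (1/41 - 1*(-13/7))) - 10742) = -15431 + ((-8569 + (1/41 + 13/7)) - 10742) = -15431 + ((-8569 + 540/287) - 10742) = -15431 + (-2458763/287 - 10742) = -15431 - 5541717/287 = -9970414/287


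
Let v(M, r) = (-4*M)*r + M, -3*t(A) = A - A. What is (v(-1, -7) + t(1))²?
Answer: 841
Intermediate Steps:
t(A) = 0 (t(A) = -(A - A)/3 = -⅓*0 = 0)
v(M, r) = M - 4*M*r (v(M, r) = -4*M*r + M = M - 4*M*r)
(v(-1, -7) + t(1))² = (-(1 - 4*(-7)) + 0)² = (-(1 + 28) + 0)² = (-1*29 + 0)² = (-29 + 0)² = (-29)² = 841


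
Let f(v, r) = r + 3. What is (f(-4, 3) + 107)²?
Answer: 12769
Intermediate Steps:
f(v, r) = 3 + r
(f(-4, 3) + 107)² = ((3 + 3) + 107)² = (6 + 107)² = 113² = 12769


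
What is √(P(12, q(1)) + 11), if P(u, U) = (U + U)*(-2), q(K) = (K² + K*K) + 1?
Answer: I ≈ 1.0*I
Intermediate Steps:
q(K) = 1 + 2*K² (q(K) = (K² + K²) + 1 = 2*K² + 1 = 1 + 2*K²)
P(u, U) = -4*U (P(u, U) = (2*U)*(-2) = -4*U)
√(P(12, q(1)) + 11) = √(-4*(1 + 2*1²) + 11) = √(-4*(1 + 2*1) + 11) = √(-4*(1 + 2) + 11) = √(-4*3 + 11) = √(-12 + 11) = √(-1) = I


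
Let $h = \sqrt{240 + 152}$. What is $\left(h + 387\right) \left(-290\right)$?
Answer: $-112230 - 4060 \sqrt{2} \approx -1.1797 \cdot 10^{5}$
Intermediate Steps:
$h = 14 \sqrt{2}$ ($h = \sqrt{392} = 14 \sqrt{2} \approx 19.799$)
$\left(h + 387\right) \left(-290\right) = \left(14 \sqrt{2} + 387\right) \left(-290\right) = \left(387 + 14 \sqrt{2}\right) \left(-290\right) = -112230 - 4060 \sqrt{2}$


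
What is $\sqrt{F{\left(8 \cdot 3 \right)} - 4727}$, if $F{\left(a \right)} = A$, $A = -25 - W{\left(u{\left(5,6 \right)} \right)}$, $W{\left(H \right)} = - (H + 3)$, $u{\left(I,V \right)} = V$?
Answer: $3 i \sqrt{527} \approx 68.869 i$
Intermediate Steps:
$W{\left(H \right)} = -3 - H$ ($W{\left(H \right)} = - (3 + H) = -3 - H$)
$A = -16$ ($A = -25 - \left(-3 - 6\right) = -25 - -9 = -25 + 9 = -16$)
$F{\left(a \right)} = -16$
$\sqrt{F{\left(8 \cdot 3 \right)} - 4727} = \sqrt{-16 - 4727} = \sqrt{-4743} = 3 i \sqrt{527}$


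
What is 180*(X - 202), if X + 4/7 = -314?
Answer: -650880/7 ≈ -92983.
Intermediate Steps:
X = -2202/7 (X = -4/7 - 314 = -2202/7 ≈ -314.57)
180*(X - 202) = 180*(-2202/7 - 202) = 180*(-3616/7) = -650880/7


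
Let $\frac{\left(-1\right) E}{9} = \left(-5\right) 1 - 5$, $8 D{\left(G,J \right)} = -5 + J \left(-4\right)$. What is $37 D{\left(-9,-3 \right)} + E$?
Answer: $\frac{979}{8} \approx 122.38$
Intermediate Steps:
$D{\left(G,J \right)} = - \frac{5}{8} - \frac{J}{2}$ ($D{\left(G,J \right)} = \frac{-5 + J \left(-4\right)}{8} = \frac{-5 - 4 J}{8} = - \frac{5}{8} - \frac{J}{2}$)
$E = 90$ ($E = - 9 \left(\left(-5\right) 1 - 5\right) = - 9 \left(-5 - 5\right) = \left(-9\right) \left(-10\right) = 90$)
$37 D{\left(-9,-3 \right)} + E = 37 \left(- \frac{5}{8} - - \frac{3}{2}\right) + 90 = 37 \left(- \frac{5}{8} + \frac{3}{2}\right) + 90 = 37 \cdot \frac{7}{8} + 90 = \frac{259}{8} + 90 = \frac{979}{8}$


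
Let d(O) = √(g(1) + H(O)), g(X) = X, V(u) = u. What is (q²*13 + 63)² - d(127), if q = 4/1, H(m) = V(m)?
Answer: 73441 - 8*√2 ≈ 73430.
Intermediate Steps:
H(m) = m
q = 4 (q = 4*1 = 4)
d(O) = √(1 + O)
(q²*13 + 63)² - d(127) = (4²*13 + 63)² - √(1 + 127) = (16*13 + 63)² - √128 = (208 + 63)² - 8*√2 = 271² - 8*√2 = 73441 - 8*√2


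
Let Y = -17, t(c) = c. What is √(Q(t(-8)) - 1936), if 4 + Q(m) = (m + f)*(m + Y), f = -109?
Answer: √985 ≈ 31.385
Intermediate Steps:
Q(m) = -4 + (-109 + m)*(-17 + m) (Q(m) = -4 + (m - 109)*(m - 17) = -4 + (-109 + m)*(-17 + m))
√(Q(t(-8)) - 1936) = √((1849 + (-8)² - 126*(-8)) - 1936) = √((1849 + 64 + 1008) - 1936) = √(2921 - 1936) = √985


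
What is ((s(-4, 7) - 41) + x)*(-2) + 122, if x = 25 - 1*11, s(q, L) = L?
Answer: 162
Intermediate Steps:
x = 14 (x = 25 - 11 = 14)
((s(-4, 7) - 41) + x)*(-2) + 122 = ((7 - 41) + 14)*(-2) + 122 = (-34 + 14)*(-2) + 122 = -20*(-2) + 122 = 40 + 122 = 162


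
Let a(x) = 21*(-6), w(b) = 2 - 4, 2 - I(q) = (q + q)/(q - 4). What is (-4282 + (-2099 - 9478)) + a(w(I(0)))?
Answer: -15985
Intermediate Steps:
I(q) = 2 - 2*q/(-4 + q) (I(q) = 2 - (q + q)/(q - 4) = 2 - 2*q/(-4 + q))
w(b) = -2
a(x) = -126
(-4282 + (-2099 - 9478)) + a(w(I(0))) = (-4282 + (-2099 - 9478)) - 126 = (-4282 - 11577) - 126 = -15859 - 126 = -15985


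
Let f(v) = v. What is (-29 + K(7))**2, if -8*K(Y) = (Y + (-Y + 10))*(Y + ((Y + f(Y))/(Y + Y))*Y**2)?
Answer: 9801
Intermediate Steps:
K(Y) = -5*Y/4 - 5*Y**2/4 (K(Y) = -(Y + (-Y + 10))*(Y + ((Y + Y)/(Y + Y))*Y**2)/8 = -(Y + (10 - Y))*(Y + ((2*Y)/((2*Y)))*Y**2)/8 = -5*(Y + ((2*Y)*(1/(2*Y)))*Y**2)/4 = -5*(Y + 1*Y**2)/4 = -5*(Y + Y**2)/4 = -(10*Y + 10*Y**2)/8 = -5*Y/4 - 5*Y**2/4)
(-29 + K(7))**2 = (-29 - 5/4*7*(1 + 7))**2 = (-29 - 5/4*7*8)**2 = (-29 - 70)**2 = (-99)**2 = 9801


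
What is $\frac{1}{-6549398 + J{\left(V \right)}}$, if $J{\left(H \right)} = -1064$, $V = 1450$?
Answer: $- \frac{1}{6550462} \approx -1.5266 \cdot 10^{-7}$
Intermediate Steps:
$\frac{1}{-6549398 + J{\left(V \right)}} = \frac{1}{-6549398 - 1064} = \frac{1}{-6550462} = - \frac{1}{6550462}$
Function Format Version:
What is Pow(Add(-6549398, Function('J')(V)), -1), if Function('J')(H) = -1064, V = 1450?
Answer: Rational(-1, 6550462) ≈ -1.5266e-7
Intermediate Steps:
Pow(Add(-6549398, Function('J')(V)), -1) = Pow(Add(-6549398, -1064), -1) = Pow(-6550462, -1) = Rational(-1, 6550462)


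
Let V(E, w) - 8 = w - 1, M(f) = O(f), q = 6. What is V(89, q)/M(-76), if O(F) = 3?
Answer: 13/3 ≈ 4.3333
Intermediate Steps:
M(f) = 3
V(E, w) = 7 + w (V(E, w) = 8 + (w - 1) = 8 + (-1 + w) = 7 + w)
V(89, q)/M(-76) = (7 + 6)/3 = 13*(⅓) = 13/3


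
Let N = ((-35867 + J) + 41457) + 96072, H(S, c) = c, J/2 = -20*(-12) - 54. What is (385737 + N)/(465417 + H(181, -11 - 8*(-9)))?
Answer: 487771/465478 ≈ 1.0479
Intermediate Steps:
J = 372 (J = 2*(-20*(-12) - 54) = 2*(240 - 54) = 2*186 = 372)
N = 102034 (N = ((-35867 + 372) + 41457) + 96072 = (-35495 + 41457) + 96072 = 5962 + 96072 = 102034)
(385737 + N)/(465417 + H(181, -11 - 8*(-9))) = (385737 + 102034)/(465417 + (-11 - 8*(-9))) = 487771/(465417 + (-11 + 72)) = 487771/(465417 + 61) = 487771/465478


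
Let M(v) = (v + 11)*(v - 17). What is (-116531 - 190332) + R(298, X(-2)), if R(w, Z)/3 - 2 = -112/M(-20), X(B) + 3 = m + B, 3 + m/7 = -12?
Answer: -34061239/111 ≈ -3.0686e+5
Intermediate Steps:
m = -105 (m = -21 + 7*(-12) = -21 - 84 = -105)
M(v) = (-17 + v)*(11 + v) (M(v) = (11 + v)*(-17 + v) = (-17 + v)*(11 + v))
X(B) = -108 + B (X(B) = -3 + (-105 + B) = -108 + B)
R(w, Z) = 554/111 (R(w, Z) = 6 + 3*(-112/(-187 + (-20)² - 6*(-20))) = 6 + 3*(-112/(-187 + 400 + 120)) = 6 + 3*(-112/333) = 6 - 112/111 = 554/111)
(-116531 - 190332) + R(298, X(-2)) = (-116531 - 190332) + 554/111 = -306863 + 554/111 = -34061239/111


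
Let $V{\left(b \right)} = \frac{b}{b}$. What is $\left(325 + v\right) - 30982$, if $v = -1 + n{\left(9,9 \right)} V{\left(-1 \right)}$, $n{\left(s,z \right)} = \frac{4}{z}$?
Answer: $- \frac{275918}{9} \approx -30658.0$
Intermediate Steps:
$V{\left(b \right)} = 1$
$v = - \frac{5}{9}$ ($v = -1 + \frac{4}{9} \cdot 1 = -1 + \frac{4}{9} = - \frac{5}{9} \approx -0.55556$)
$\left(325 + v\right) - 30982 = \left(325 - \frac{5}{9}\right) - 30982 = \frac{2920}{9} - 30982 = - \frac{275918}{9}$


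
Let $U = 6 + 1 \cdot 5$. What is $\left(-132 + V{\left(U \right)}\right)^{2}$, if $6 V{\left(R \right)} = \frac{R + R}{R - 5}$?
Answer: $\frac{5593225}{324} \approx 17263.0$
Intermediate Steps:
$U = 11$ ($U = 6 + 5 = 11$)
$V{\left(R \right)} = \frac{R}{3 \left(-5 + R\right)}$ ($V{\left(R \right)} = \frac{\left(R + R\right) \frac{1}{R - 5}}{6} = \frac{2 R \frac{1}{-5 + R}}{6} = \frac{R}{3 \left(-5 + R\right)}$)
$\left(-132 + V{\left(U \right)}\right)^{2} = \left(-132 + \frac{1}{3} \cdot 11 \frac{1}{-5 + 11}\right)^{2} = \left(-132 + \frac{1}{3} \cdot 11 \cdot \frac{1}{6}\right)^{2} = \left(-132 + \frac{11}{18}\right)^{2} = \left(- \frac{2365}{18}\right)^{2} = \frac{5593225}{324}$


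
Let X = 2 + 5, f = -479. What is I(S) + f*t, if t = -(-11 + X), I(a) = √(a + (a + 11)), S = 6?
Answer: -1916 + √23 ≈ -1911.2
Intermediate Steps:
I(a) = √(11 + 2*a) (I(a) = √(a + (11 + a)) = √(11 + 2*a))
X = 7
t = 4 (t = -(-11 + 7) = -1*(-4) = 4)
I(S) + f*t = √(11 + 2*6) - 479*4 = √(11 + 12) - 1916 = √23 - 1916 = -1916 + √23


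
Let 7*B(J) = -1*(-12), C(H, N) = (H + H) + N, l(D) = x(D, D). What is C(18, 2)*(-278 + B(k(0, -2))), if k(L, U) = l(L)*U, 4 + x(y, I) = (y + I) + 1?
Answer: -73492/7 ≈ -10499.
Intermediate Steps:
x(y, I) = -3 + I + y (x(y, I) = -4 + ((y + I) + 1) = -4 + ((I + y) + 1) = -4 + (1 + I + y) = -3 + I + y)
l(D) = -3 + 2*D (l(D) = -3 + D + D = -3 + 2*D)
k(L, U) = U*(-3 + 2*L) (k(L, U) = (-3 + 2*L)*U = U*(-3 + 2*L))
C(H, N) = N + 2*H (C(H, N) = 2*H + N = N + 2*H)
B(J) = 12/7 (B(J) = (-1*(-12))/7 = (⅐)*12 = 12/7)
C(18, 2)*(-278 + B(k(0, -2))) = (2 + 2*18)*(-278 + 12/7) = (2 + 36)*(-1934/7) = 38*(-1934/7) = -73492/7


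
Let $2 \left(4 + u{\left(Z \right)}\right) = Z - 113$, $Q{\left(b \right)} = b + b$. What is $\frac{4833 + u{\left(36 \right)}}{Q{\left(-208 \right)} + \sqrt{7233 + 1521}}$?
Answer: $- \frac{996424}{82151} - \frac{9581 \sqrt{8754}}{328604} \approx -14.857$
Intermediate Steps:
$Q{\left(b \right)} = 2 b$
$u{\left(Z \right)} = - \frac{121}{2} + \frac{Z}{2}$ ($u{\left(Z \right)} = -4 + \frac{Z - 113}{2} = -4 + \frac{-113 + Z}{2} = -4 + \left(- \frac{113}{2} + \frac{Z}{2}\right) = - \frac{121}{2} + \frac{Z}{2}$)
$\frac{4833 + u{\left(36 \right)}}{Q{\left(-208 \right)} + \sqrt{7233 + 1521}} = \frac{4833 + \left(- \frac{121}{2} + \frac{1}{2} \cdot 36\right)}{2 \left(-208\right) + \sqrt{7233 + 1521}} = \frac{4833 + \left(- \frac{121}{2} + 18\right)}{-416 + \sqrt{8754}} = \frac{4833 - \frac{85}{2}}{-416 + \sqrt{8754}} = \frac{9581}{2 \left(-416 + \sqrt{8754}\right)}$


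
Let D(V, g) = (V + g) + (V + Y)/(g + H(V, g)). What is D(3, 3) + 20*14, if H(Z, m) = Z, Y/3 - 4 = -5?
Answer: 286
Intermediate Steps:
Y = -3 (Y = 12 + 3*(-5) = 12 - 15 = -3)
D(V, g) = V + g + (-3 + V)/(V + g) (D(V, g) = (V + g) + (V - 3)/(g + V) = (V + g) + (-3 + V)/(V + g) = V + g + (-3 + V)/(V + g))
D(3, 3) + 20*14 = (-3 + 3 + 3² + 3² + 2*3*3)/(3 + 3) + 20*14 = (-3 + 3 + 9 + 9 + 18)/6 + 280 = (⅙)*36 + 280 = 6 + 280 = 286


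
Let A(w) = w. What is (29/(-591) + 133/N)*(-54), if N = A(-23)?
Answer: 1426860/4531 ≈ 314.91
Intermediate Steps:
N = -23
(29/(-591) + 133/N)*(-54) = (29/(-591) + 133/(-23))*(-54) = (29*(-1/591) + 133*(-1/23))*(-54) = (-29/591 - 133/23)*(-54) = -79270/13593*(-54) = 1426860/4531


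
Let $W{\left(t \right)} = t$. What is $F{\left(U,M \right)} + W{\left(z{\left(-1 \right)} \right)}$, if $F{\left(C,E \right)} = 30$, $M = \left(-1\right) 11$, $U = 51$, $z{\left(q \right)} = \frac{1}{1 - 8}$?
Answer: $\frac{209}{7} \approx 29.857$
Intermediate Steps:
$z{\left(q \right)} = - \frac{1}{7}$ ($z{\left(q \right)} = \frac{1}{1 - 8} = \frac{1}{-7} = - \frac{1}{7}$)
$M = -11$
$F{\left(U,M \right)} + W{\left(z{\left(-1 \right)} \right)} = 30 - \frac{1}{7} = \frac{209}{7}$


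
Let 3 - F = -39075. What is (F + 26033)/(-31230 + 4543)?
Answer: -65111/26687 ≈ -2.4398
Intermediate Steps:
F = 39078 (F = 3 - 1*(-39075) = 3 + 39075 = 39078)
(F + 26033)/(-31230 + 4543) = (39078 + 26033)/(-31230 + 4543) = 65111/(-26687) = 65111*(-1/26687) = -65111/26687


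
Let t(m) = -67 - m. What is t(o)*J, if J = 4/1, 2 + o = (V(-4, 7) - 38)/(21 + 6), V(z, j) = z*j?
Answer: -2252/9 ≈ -250.22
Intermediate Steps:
V(z, j) = j*z
o = -40/9 (o = -2 + (7*(-4) - 38)/(21 + 6) = -2 + (-28 - 38)/27 = -2 - 66*1/27 = -2 - 22/9 = -40/9 ≈ -4.4444)
J = 4 (J = 4*1 = 4)
t(o)*J = (-67 - 1*(-40/9))*4 = (-67 + 40/9)*4 = -563/9*4 = -2252/9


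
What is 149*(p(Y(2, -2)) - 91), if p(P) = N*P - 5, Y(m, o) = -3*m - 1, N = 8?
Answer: -22648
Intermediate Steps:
Y(m, o) = -1 - 3*m
p(P) = -5 + 8*P (p(P) = 8*P - 5 = -5 + 8*P)
149*(p(Y(2, -2)) - 91) = 149*((-5 + 8*(-1 - 3*2)) - 91) = 149*((-5 + 8*(-1 - 6)) - 91) = 149*((-5 + 8*(-7)) - 91) = 149*((-5 - 56) - 91) = 149*(-61 - 91) = 149*(-152) = -22648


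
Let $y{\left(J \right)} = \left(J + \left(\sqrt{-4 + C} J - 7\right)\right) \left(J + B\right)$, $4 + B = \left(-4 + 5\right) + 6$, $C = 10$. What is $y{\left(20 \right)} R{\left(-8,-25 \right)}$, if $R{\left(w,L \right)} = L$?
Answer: $-7475 - 11500 \sqrt{6} \approx -35644.0$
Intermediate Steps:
$B = 3$ ($B = -4 + \left(\left(-4 + 5\right) + 6\right) = -4 + \left(1 + 6\right) = -4 + 7 = 3$)
$y{\left(J \right)} = \left(3 + J\right) \left(-7 + J + J \sqrt{6}\right)$ ($y{\left(J \right)} = \left(J + \left(\sqrt{-4 + 10} J - 7\right)\right) \left(J + 3\right) = \left(J + \left(\sqrt{6} J - 7\right)\right) \left(3 + J\right) = \left(J + \left(J \sqrt{6} - 7\right)\right) \left(3 + J\right) = \left(J + \left(-7 + J \sqrt{6}\right)\right) \left(3 + J\right) = \left(-7 + J + J \sqrt{6}\right) \left(3 + J\right) = \left(3 + J\right) \left(-7 + J + J \sqrt{6}\right)$)
$y{\left(20 \right)} R{\left(-8,-25 \right)} = \left(-21 + 20^{2} - 80 + \sqrt{6} \cdot 20^{2} + 3 \cdot 20 \sqrt{6}\right) \left(-25\right) = \left(-21 + 400 - 80 + \sqrt{6} \cdot 400 + 60 \sqrt{6}\right) \left(-25\right) = \left(-21 + 400 - 80 + 400 \sqrt{6} + 60 \sqrt{6}\right) \left(-25\right) = \left(299 + 460 \sqrt{6}\right) \left(-25\right) = -7475 - 11500 \sqrt{6}$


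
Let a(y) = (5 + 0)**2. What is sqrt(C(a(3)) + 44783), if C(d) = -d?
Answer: sqrt(44758) ≈ 211.56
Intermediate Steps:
a(y) = 25 (a(y) = 5**2 = 25)
sqrt(C(a(3)) + 44783) = sqrt(-1*25 + 44783) = sqrt(-25 + 44783) = sqrt(44758)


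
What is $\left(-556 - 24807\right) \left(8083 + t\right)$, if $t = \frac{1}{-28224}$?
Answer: $- \frac{5786177631533}{28224} \approx -2.0501 \cdot 10^{8}$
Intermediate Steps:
$t = - \frac{1}{28224} \approx -3.5431 \cdot 10^{-5}$
$\left(-556 - 24807\right) \left(8083 + t\right) = \left(-556 - 24807\right) \left(8083 - \frac{1}{28224}\right) = \left(-25363\right) \frac{228134591}{28224} = - \frac{5786177631533}{28224}$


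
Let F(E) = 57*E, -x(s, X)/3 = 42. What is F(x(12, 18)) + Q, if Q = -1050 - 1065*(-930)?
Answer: 982218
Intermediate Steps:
x(s, X) = -126 (x(s, X) = -3*42 = -126)
Q = 989400 (Q = -1050 + 990450 = 989400)
F(x(12, 18)) + Q = 57*(-126) + 989400 = -7182 + 989400 = 982218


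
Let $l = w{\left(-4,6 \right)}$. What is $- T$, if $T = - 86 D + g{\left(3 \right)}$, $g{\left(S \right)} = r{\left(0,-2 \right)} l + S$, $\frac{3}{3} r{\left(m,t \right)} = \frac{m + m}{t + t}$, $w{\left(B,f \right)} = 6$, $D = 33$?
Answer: $2835$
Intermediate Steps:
$r{\left(m,t \right)} = \frac{m}{t}$ ($r{\left(m,t \right)} = \frac{m + m}{t + t} = \frac{2 m}{2 t} = 2 m \frac{1}{2 t} = \frac{m}{t}$)
$l = 6$
$g{\left(S \right)} = S$ ($g{\left(S \right)} = \frac{0}{-2} \cdot 6 + S = 0 \left(- \frac{1}{2}\right) 6 + S = 0 \cdot 6 + S = 0 + S = S$)
$T = -2835$ ($T = \left(-86\right) 33 + 3 = -2838 + 3 = -2835$)
$- T = \left(-1\right) \left(-2835\right) = 2835$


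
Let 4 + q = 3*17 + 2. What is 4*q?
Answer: 196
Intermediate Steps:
q = 49 (q = -4 + (3*17 + 2) = -4 + (51 + 2) = -4 + 53 = 49)
4*q = 4*49 = 196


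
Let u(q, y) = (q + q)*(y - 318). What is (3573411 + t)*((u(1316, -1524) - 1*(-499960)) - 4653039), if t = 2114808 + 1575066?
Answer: -65378447997555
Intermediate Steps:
t = 3689874
u(q, y) = 2*q*(-318 + y) (u(q, y) = (2*q)*(-318 + y) = 2*q*(-318 + y))
(3573411 + t)*((u(1316, -1524) - 1*(-499960)) - 4653039) = (3573411 + 3689874)*((2*1316*(-318 - 1524) - 1*(-499960)) - 4653039) = 7263285*((2*1316*(-1842) + 499960) - 4653039) = 7263285*((-4848144 + 499960) - 4653039) = 7263285*(-4348184 - 4653039) = 7263285*(-9001223) = -65378447997555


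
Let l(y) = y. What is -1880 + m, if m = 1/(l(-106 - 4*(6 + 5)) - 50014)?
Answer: -94308321/50164 ≈ -1880.0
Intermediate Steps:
m = -1/50164 (m = 1/((-106 - 4*(6 + 5)) - 50014) = 1/((-106 - 4*11) - 50014) = 1/((-106 - 44) - 50014) = 1/(-150 - 50014) = 1/(-50164) = -1/50164 ≈ -1.9935e-5)
-1880 + m = -1880 - 1/50164 = -94308321/50164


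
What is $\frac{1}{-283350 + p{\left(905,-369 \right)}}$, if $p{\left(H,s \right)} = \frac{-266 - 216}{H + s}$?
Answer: $- \frac{268}{75938041} \approx -3.5292 \cdot 10^{-6}$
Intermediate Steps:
$p{\left(H,s \right)} = - \frac{482}{H + s}$
$\frac{1}{-283350 + p{\left(905,-369 \right)}} = \frac{1}{-283350 - \frac{482}{905 - 369}} = \frac{1}{-283350 - \frac{482}{536}} = \frac{1}{-283350 - \frac{241}{268}} = \frac{1}{- \frac{75938041}{268}} = - \frac{268}{75938041}$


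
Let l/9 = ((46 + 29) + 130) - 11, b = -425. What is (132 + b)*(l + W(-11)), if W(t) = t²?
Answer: -547031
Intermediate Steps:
l = 1746 (l = 9*(((46 + 29) + 130) - 11) = 9*((75 + 130) - 11) = 9*(205 - 11) = 9*194 = 1746)
(132 + b)*(l + W(-11)) = (132 - 425)*(1746 + (-11)²) = -293*(1746 + 121) = -293*1867 = -547031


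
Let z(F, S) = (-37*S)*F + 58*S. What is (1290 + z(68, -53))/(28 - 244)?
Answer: -32891/54 ≈ -609.09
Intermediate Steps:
z(F, S) = 58*S - 37*F*S (z(F, S) = -37*F*S + 58*S = 58*S - 37*F*S)
(1290 + z(68, -53))/(28 - 244) = (1290 - 53*(58 - 37*68))/(28 - 244) = (1290 - 53*(58 - 2516))/(-216) = (1290 - 53*(-2458))*(-1/216) = (1290 + 130274)*(-1/216) = 131564*(-1/216) = -32891/54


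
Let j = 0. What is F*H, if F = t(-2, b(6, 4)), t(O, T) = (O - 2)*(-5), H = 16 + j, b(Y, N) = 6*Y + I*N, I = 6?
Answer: 320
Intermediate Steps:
b(Y, N) = 6*N + 6*Y (b(Y, N) = 6*Y + 6*N = 6*N + 6*Y)
H = 16 (H = 16 + 0 = 16)
t(O, T) = 10 - 5*O (t(O, T) = (-2 + O)*(-5) = 10 - 5*O)
F = 20 (F = 10 - 5*(-2) = 10 + 10 = 20)
F*H = 20*16 = 320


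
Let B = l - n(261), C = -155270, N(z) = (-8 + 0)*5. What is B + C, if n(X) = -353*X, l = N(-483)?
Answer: -63177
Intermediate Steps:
N(z) = -40 (N(z) = -8*5 = -40)
l = -40
B = 92093 (B = -40 - (-353)*261 = -40 - 1*(-92133) = -40 + 92133 = 92093)
B + C = 92093 - 155270 = -63177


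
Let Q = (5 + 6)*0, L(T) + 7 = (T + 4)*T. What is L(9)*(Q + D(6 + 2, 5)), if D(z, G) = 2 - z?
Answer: -660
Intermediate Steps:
L(T) = -7 + T*(4 + T) (L(T) = -7 + (T + 4)*T = -7 + (4 + T)*T = -7 + T*(4 + T))
Q = 0 (Q = 11*0 = 0)
L(9)*(Q + D(6 + 2, 5)) = (-7 + 9² + 4*9)*(0 + (2 - (6 + 2))) = (-7 + 81 + 36)*(0 + (2 - 1*8)) = 110*(0 + (2 - 8)) = 110*(0 - 6) = 110*(-6) = -660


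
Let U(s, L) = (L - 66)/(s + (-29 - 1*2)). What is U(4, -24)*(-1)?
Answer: -10/3 ≈ -3.3333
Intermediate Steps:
U(s, L) = (-66 + L)/(-31 + s) (U(s, L) = (-66 + L)/(s + (-29 - 2)) = (-66 + L)/(s - 31) = (-66 + L)/(-31 + s))
U(4, -24)*(-1) = ((-66 - 24)/(-31 + 4))*(-1) = (-90/(-27))*(-1) = -1/27*(-90)*(-1) = (10/3)*(-1) = -10/3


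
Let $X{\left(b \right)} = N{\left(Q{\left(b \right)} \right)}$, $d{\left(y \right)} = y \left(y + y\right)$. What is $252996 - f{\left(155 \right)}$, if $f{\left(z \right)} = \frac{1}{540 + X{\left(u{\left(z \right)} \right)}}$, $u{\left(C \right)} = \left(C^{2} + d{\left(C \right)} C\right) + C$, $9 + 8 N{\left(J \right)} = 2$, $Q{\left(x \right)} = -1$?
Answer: $\frac{1091171740}{4313} \approx 2.53 \cdot 10^{5}$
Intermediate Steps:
$N{\left(J \right)} = - \frac{7}{8}$ ($N{\left(J \right)} = - \frac{9}{8} + \frac{1}{8} \cdot 2 = - \frac{9}{8} + \frac{1}{4} = - \frac{7}{8}$)
$d{\left(y \right)} = 2 y^{2}$ ($d{\left(y \right)} = y 2 y = 2 y^{2}$)
$u{\left(C \right)} = C + C^{2} + 2 C^{3}$ ($u{\left(C \right)} = \left(C^{2} + 2 C^{2} C\right) + C = \left(C^{2} + 2 C^{3}\right) + C = C + C^{2} + 2 C^{3}$)
$X{\left(b \right)} = - \frac{7}{8}$
$f{\left(z \right)} = \frac{8}{4313}$ ($f{\left(z \right)} = \frac{1}{540 - \frac{7}{8}} = \frac{1}{\frac{4313}{8}} = \frac{8}{4313}$)
$252996 - f{\left(155 \right)} = 252996 - \frac{8}{4313} = \frac{1091171740}{4313}$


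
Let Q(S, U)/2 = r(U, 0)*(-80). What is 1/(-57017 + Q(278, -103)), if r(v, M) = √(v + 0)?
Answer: I/(-57017*I + 160*√103) ≈ -1.7524e-5 + 4.9909e-7*I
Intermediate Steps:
r(v, M) = √v
Q(S, U) = -160*√U (Q(S, U) = 2*(√U*(-80)) = 2*(-80*√U) = -160*√U)
1/(-57017 + Q(278, -103)) = 1/(-57017 - 160*I*√103)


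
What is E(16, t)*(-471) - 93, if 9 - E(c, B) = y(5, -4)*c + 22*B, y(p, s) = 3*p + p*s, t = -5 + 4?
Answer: -52374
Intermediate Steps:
t = -1
E(c, B) = 9 - 22*B + 5*c (E(c, B) = 9 - ((5*(3 - 4))*c + 22*B) = 9 - ((5*(-1))*c + 22*B) = 9 - (-5*c + 22*B) = 9 + (-22*B + 5*c) = 9 - 22*B + 5*c)
E(16, t)*(-471) - 93 = (9 - 22*(-1) + 5*16)*(-471) - 93 = (9 + 22 + 80)*(-471) - 93 = 111*(-471) - 93 = -52281 - 93 = -52374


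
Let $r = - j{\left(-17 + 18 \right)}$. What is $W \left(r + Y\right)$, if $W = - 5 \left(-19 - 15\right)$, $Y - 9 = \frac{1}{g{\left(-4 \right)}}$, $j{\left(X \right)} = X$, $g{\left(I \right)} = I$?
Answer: $\frac{2635}{2} \approx 1317.5$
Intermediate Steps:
$r = -1$ ($r = - (-17 + 18) = \left(-1\right) 1 = -1$)
$Y = \frac{35}{4}$ ($Y = 9 + \frac{1}{-4} = 9 - \frac{1}{4} = \frac{35}{4} \approx 8.75$)
$W = 170$ ($W = \left(-5\right) \left(-34\right) = 170$)
$W \left(r + Y\right) = 170 \left(-1 + \frac{35}{4}\right) = 170 \cdot \frac{31}{4} = \frac{2635}{2}$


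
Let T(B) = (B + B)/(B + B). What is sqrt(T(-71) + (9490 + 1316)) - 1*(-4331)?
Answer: 4331 + sqrt(10807) ≈ 4435.0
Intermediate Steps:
T(B) = 1 (T(B) = (2*B)/((2*B)) = (2*B)*(1/(2*B)) = 1)
sqrt(T(-71) + (9490 + 1316)) - 1*(-4331) = sqrt(1 + (9490 + 1316)) - 1*(-4331) = sqrt(1 + 10806) + 4331 = sqrt(10807) + 4331 = 4331 + sqrt(10807)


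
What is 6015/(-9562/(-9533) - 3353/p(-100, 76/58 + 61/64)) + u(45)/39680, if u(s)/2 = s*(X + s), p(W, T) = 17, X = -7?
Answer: -385711801323/12618872896 ≈ -30.566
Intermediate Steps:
u(s) = 2*s*(-7 + s) (u(s) = 2*(s*(-7 + s)) = 2*s*(-7 + s))
6015/(-9562/(-9533) - 3353/p(-100, 76/58 + 61/64)) + u(45)/39680 = 6015/(-9562/(-9533) - 3353/17) + (2*45*(-7 + 45))/39680 = 6015/(-9562*(-1/9533) - 3353*1/17) + (2*45*38)*(1/39680) = 6015/(9562/9533 - 3353/17) + 3420*(1/39680) = 6015/(-31801595/162061) + 171/1984 = 6015*(-162061/31801595) + 171/1984 = -194959383/6360319 + 171/1984 = -385711801323/12618872896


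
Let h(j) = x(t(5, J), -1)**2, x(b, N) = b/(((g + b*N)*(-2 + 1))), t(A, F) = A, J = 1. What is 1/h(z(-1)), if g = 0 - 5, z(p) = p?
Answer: 4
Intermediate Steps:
g = -5
x(b, N) = b/(5 - N*b) (x(b, N) = b/(((-5 + b*N)*(-2 + 1))) = b/(((-5 + N*b)*(-1))) = b/(5 - N*b))
h(j) = 1/4 (h(j) = (-1*5/(-5 - 1*5))**2 = (-1*5/(-5 - 5))**2 = (-1*5/(-10))**2 = (-1*5*(-1/10))**2 = (1/2)**2 = 1/4)
1/h(z(-1)) = 1/(1/4) = 4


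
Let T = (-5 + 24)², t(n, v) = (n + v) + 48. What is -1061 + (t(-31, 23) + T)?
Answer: -660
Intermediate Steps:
t(n, v) = 48 + n + v
T = 361 (T = 19² = 361)
-1061 + (t(-31, 23) + T) = -1061 + ((48 - 31 + 23) + 361) = -1061 + (40 + 361) = -1061 + 401 = -660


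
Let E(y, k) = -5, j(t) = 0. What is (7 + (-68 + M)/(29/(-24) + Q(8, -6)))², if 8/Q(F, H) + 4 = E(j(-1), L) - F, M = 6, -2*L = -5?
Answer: 905468281/469225 ≈ 1929.7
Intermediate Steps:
L = 5/2 (L = -½*(-5) = 5/2 ≈ 2.5000)
Q(F, H) = 8/(-9 - F) (Q(F, H) = 8/(-4 + (-5 - F)) = 8/(-9 - F))
(7 + (-68 + M)/(29/(-24) + Q(8, -6)))² = (7 + (-68 + 6)/(29/(-24) - 8/(9 + 8)))² = (7 - 62/(29*(-1/24) - 8/17))² = (7 - 62/(-29/24 - 8*1/17))² = (7 - 62/(-29/24 - 8/17))² = (7 - 62/(-685/408))² = (7 - 62*(-408/685))² = (7 + 25296/685)² = (30091/685)² = 905468281/469225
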